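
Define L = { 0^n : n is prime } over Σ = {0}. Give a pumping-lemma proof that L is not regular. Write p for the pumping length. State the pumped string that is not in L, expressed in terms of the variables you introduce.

Assume L is regular; let p be its pumping constant.
Let q be a prime with q ≥ p+2 (infinitely many primes exist), and take w = 0^q ∈ L with |w| = q ≥ p.
Write w = xyz as guaranteed by the lemma, with |xy| ≤ p and |y| > 0.
Then y = 0^k for some k with 1 ≤ k ≤ p.
Since 1 ≤ k ≤ p, |xz| = q-k. Pump with i = q+1: |xy^{q+1}z| = (q-k)+(q+1)k = q+qk = q(1+k), which is composite (both factors ≥ 2). So xy^{q+1}z = 0^{q(1+k)} ∉ L.
This is a contradiction; hence L is not regular.

0^{q(1+k)}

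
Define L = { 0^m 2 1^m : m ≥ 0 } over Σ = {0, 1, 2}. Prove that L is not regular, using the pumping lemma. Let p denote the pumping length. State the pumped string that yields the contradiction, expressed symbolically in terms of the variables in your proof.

Assume L is regular; let p be its pumping constant.
Take w = 0^p 2 1^p ∈ L with |w| = 2p+1 ≥ p.
By the pumping lemma, w = xyz with |xy| ≤ p and |y| > 0.
The first p characters of w are 0's, so xy (and hence y) consists only of 0's. Write y = 0^k, 1 ≤ k ≤ p.
Pump with i = 2: xy^2z = 0^{p+k} 2 1^p, which would require p+k = p. But k ≥ 1, so xy^2z ∉ L.
This is a contradiction; hence L is not regular.

0^{p+k} 2 1^p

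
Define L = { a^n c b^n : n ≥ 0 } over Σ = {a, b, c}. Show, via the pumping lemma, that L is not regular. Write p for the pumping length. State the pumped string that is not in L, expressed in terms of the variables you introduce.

Toward a contradiction, assume L is regular with pumping length p.
Take w = a^p c b^p ∈ L with |w| = 2p+1 ≥ p.
Write w = xyz as guaranteed by the lemma, with |xy| ≤ p and |y| > 0.
Since the first p symbols of w are all a's and |xy| ≤ p, y lies entirely in the leading a-block: y = a^k for some k with 1 ≤ k ≤ p.
Pump with i = 2: xy^2z = a^{p+k} c b^p, which would require p+k = p. But k ≥ 1, so xy^2z ∉ L.
This contradicts the pumping lemma, so L is not regular.

a^{p+k} c b^p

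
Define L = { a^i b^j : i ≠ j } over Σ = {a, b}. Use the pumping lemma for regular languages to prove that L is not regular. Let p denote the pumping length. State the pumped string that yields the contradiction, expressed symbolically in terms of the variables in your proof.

Assume L is regular; let p be its pumping constant.
Choose w = a^p b^{p+p!}. Since p ≠ p+p!, w ∈ L; and |w| ≥ p.
Write w = xyz as guaranteed by the lemma, with |xy| ≤ p and |y| > 0.
Since the first p symbols of w are all a's and |xy| ≤ p, y lies entirely in the leading a-block: y = a^k for some k with 1 ≤ k ≤ p.
Since 1 ≤ k ≤ p, k divides p!; set t = 1 + p!/k. Then xy^t z has p + (p!/k)·k = p + p! copies of a. Now the a-count equals the b-count, so i ≠ j fails. So xy^t z = a^{p+p!} b^{p+p!} ∉ L.
This contradicts the pumping lemma, so L is not regular.

a^{p+p!} b^{p+p!}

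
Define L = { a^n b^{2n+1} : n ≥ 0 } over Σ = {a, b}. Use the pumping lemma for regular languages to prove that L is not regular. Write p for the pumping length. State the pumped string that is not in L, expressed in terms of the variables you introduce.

Suppose for contradiction that L is regular, and let p be the pumping length.
Take w = a^p b^{2p+1}. Then w ∈ L and |w| = 3p+1 ≥ p.
Write w = xyz as guaranteed by the lemma, with |xy| ≤ p and |y| > 0.
Since the first p symbols of w are all a's and |xy| ≤ p, y lies entirely in the leading a-block: y = a^k for some k with 1 ≤ k ≤ p.
Pump with i = 2: xy^2z = a^{p+k} b^{2p+1}. For this to lie in L we would need 2p+1 = 2(p+k)+1, which forces k = 0. But k ≥ 1, so xy^2z ∉ L.
This is a contradiction; hence L is not regular.

a^{p+k} b^{2p+1}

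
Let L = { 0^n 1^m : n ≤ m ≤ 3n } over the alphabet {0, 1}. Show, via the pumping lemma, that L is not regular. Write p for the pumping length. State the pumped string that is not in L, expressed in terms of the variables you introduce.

0^{p+k} 1^p

Toward a contradiction, assume L is regular with pumping length p.
Take w = 0^p 1^p ∈ L (since p ≤ p ≤ 3p), with |w| = 2p ≥ p.
The pumping lemma gives a decomposition w = xyz where |xy| ≤ p and |y| ≥ 1.
The first p characters of w are 0's, so xy (and hence y) consists only of 0's. Write y = 0^k, 1 ≤ k ≤ p.
Pump with i = 2: xy^2z = 0^{p+k} 1^p. Now n = p+k > p = m, so the condition n ≤ m fails. Thus xy^2z ∉ L.
This is a contradiction; hence L is not regular.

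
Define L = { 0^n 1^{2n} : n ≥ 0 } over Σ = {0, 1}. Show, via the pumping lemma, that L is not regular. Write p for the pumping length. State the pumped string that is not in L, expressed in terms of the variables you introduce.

Toward a contradiction, assume L is regular with pumping length p.
Let w = 0^p 1^{2p} ∈ L; note |w| = 3p ≥ p.
Write w = xyz as guaranteed by the lemma, with |xy| ≤ p and |y| ≥ 1.
Since the first p symbols of w are all 0's and |xy| ≤ p, y lies entirely in the leading 0-block: y = 0^k for some k with 1 ≤ k ≤ p.
Pump with i = 2: xy^2z = 0^{p+k} 1^{2p}. For this to lie in L we would need 2p = 2(p+k), which forces k = 0. But k ≥ 1, so xy^2z ∉ L.
This is a contradiction; hence L is not regular.

0^{p+k} 1^{2p}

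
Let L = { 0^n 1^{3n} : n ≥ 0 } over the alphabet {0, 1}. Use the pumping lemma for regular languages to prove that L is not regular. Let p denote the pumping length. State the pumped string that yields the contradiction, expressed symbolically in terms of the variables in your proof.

Toward a contradiction, assume L is regular with pumping length p.
Choose w = 0^p 1^{3p}, which is in L with |w| = 4p ≥ p.
Write w = xyz as guaranteed by the lemma, with |xy| ≤ p and |y| > 0.
Since the first p symbols of w are all 0's and |xy| ≤ p, y lies entirely in the leading 0-block: y = 0^k for some k with 1 ≤ k ≤ p.
Pump with i = 2: xy^2z = 0^{p+k} 1^{3p}. For this to lie in L we would need 3p = 3(p+k), which forces k = 0. But k ≥ 1, so xy^2z ∉ L.
This contradicts the pumping lemma, so L is not regular.

0^{p+k} 1^{3p}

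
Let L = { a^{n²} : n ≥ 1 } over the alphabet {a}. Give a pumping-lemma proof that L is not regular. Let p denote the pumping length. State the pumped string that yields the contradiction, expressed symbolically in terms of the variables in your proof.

a^{p²+k}

Toward a contradiction, assume L is regular with pumping length p.
Take w = a^{p²} ∈ L with |w| = p² ≥ p.
The pumping lemma gives a decomposition w = xyz where |xy| ≤ p and |y| > 0.
Then y = a^k for some k with 1 ≤ k ≤ p.
Pump with i = 2: xy^2z = a^{p²+k}. Since 1 ≤ k ≤ p, p² < p²+k ≤ p²+p < (p+1)², so p²+k lies strictly between consecutive squares and is not a perfect square. So xy^2z ∉ L.
This is a contradiction; hence L is not regular.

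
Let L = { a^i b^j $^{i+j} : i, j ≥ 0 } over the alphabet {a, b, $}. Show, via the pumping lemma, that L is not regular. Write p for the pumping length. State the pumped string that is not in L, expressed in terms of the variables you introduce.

Assume L is regular. Let p be the pumping length given by the pumping lemma.
Take w = a^p b^p $^{2p} ∈ L (with i=j=p, i+j=2p), |w| = 4p ≥ p.
Write w = xyz as guaranteed by the lemma, with |xy| ≤ p and |y| > 0.
Since the first p symbols of w are all a's and |xy| ≤ p, y lies entirely in the leading a-block: y = a^k for some k with 1 ≤ k ≤ p.
Consider xy^2z = a^{p+k} b^p $^{2p}. Now the a- and b-counts sum to 2p+k, but the $-count is 2p ≠ 2p+k. So xy^2z ∉ L.
This is a contradiction; hence L is not regular.

a^{p+k} b^p $^{2p}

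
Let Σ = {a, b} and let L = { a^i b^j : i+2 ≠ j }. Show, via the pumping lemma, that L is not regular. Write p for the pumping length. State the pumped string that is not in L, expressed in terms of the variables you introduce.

a^{p+p!} b^{p+p!+2}

Assume L is regular. Let p be the pumping length given by the pumping lemma.
Choose w = a^p b^{p+p!+2}. Since p ≠ (p+p!+2)-2 = p+p!, w ∈ L; and |w| ≥ p.
The pumping lemma gives a decomposition w = xyz where |xy| ≤ p and y is nonempty.
Since the first p symbols of w are all a's and |xy| ≤ p, y lies entirely in the leading a-block: y = a^k for some k with 1 ≤ k ≤ p.
Since 1 ≤ k ≤ p, k divides p!; set t = 1 + p!/k. Then xy^t z has p + (p!/k)·k = p + p! copies of a. Now the a-count is p+p! and (b-count)-2 = (p+p!+2)-2 = p+p!, so i+2 ≠ j fails. So xy^t z = a^{p+p!} b^{p+p!+2} ∉ L.
This is a contradiction; hence L is not regular.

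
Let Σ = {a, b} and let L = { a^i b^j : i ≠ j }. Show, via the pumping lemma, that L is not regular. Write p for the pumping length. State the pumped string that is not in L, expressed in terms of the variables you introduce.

a^{p+p!} b^{p+p!}

Toward a contradiction, assume L is regular with pumping length p.
Choose w = a^p b^{p+p!}. Since p ≠ p+p!, w ∈ L; and |w| ≥ p.
By the pumping lemma, w = xyz with |xy| ≤ p and |y| ≥ 1.
The first p characters of w are a's, so xy (and hence y) consists only of a's. Write y = a^k, 1 ≤ k ≤ p.
Since 1 ≤ k ≤ p, k divides p!; set t = 1 + p!/k. Then xy^t z has p + (p!/k)·k = p + p! copies of a. Now the a-count equals the b-count, so i ≠ j fails. So xy^t z = a^{p+p!} b^{p+p!} ∉ L.
This contradicts the pumping lemma, so L is not regular.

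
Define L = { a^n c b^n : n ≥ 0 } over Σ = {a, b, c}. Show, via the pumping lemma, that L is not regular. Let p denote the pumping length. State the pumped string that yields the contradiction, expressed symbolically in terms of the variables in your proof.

a^{p+k} c b^p

Assume L is regular; let p be its pumping constant.
Take w = a^p c b^p ∈ L with |w| = 2p+1 ≥ p.
By the pumping lemma, w = xyz with |xy| ≤ p and |y| ≥ 1.
The first p characters of w are a's, so xy (and hence y) consists only of a's. Write y = a^k, 1 ≤ k ≤ p.
Pump with i = 2: xy^2z = a^{p+k} c b^p, which would require p+k = p. But k ≥ 1, so xy^2z ∉ L.
Contradiction. Therefore L is not regular.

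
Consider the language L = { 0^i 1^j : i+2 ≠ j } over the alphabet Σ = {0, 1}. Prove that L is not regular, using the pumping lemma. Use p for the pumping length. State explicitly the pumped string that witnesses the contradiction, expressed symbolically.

0^{p+p!} 1^{p+p!+2}

Suppose for contradiction that L is regular, and let p be the pumping length.
Choose w = 0^p 1^{p+p!+2}. Since p ≠ (p+p!+2)-2 = p+p!, w ∈ L; and |w| ≥ p.
By the pumping lemma, w = xyz with |xy| ≤ p and y is nonempty.
The first p characters of w are 0's, so xy (and hence y) consists only of 0's. Write y = 0^k, 1 ≤ k ≤ p.
Since 1 ≤ k ≤ p, k divides p!; set t = 1 + p!/k. Then xy^t z has p + (p!/k)·k = p + p! copies of 0. Now the 0-count is p+p! and (1-count)-2 = (p+p!+2)-2 = p+p!, so i+2 ≠ j fails. So xy^t z = 0^{p+p!} 1^{p+p!+2} ∉ L.
This is a contradiction; hence L is not regular.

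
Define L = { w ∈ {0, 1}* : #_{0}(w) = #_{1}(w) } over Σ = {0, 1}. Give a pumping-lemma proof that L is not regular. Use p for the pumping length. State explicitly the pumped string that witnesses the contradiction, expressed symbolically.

0^{p+k} 1^p

Assume L is regular; let p be its pumping constant.
Choose w = 0^p 1^p ∈ L with |w| = 2p ≥ p.
By the pumping lemma, w = xyz with |xy| ≤ p and |y| ≥ 1.
Since the first p symbols of w are all 0's and |xy| ≤ p, y lies entirely in the leading 0-block: y = 0^k for some k with 1 ≤ k ≤ p.
Pump with i = 2: xy^2z = 0^{p+k} 1^p has p+k occurrences of 0 but only p of 1. Since k ≥ 1 the counts differ, so xy^2z ∉ L.
Contradiction. Therefore L is not regular.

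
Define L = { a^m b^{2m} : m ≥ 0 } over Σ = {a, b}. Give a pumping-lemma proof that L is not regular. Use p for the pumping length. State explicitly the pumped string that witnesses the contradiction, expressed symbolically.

a^{p+k} b^{2p}

Assume L is regular; let p be its pumping constant.
Let w = a^p b^{2p} ∈ L; note |w| = 3p ≥ p.
By the pumping lemma, w = xyz with |xy| ≤ p and |y| > 0.
The first p characters of w are a's, so xy (and hence y) consists only of a's. Write y = a^k, 1 ≤ k ≤ p.
Pump with i = 2: xy^2z = a^{p+k} b^{2p}. For this to lie in L we would need 2p = 2(p+k), which forces k = 0. But k ≥ 1, so xy^2z ∉ L.
Contradiction. Therefore L is not regular.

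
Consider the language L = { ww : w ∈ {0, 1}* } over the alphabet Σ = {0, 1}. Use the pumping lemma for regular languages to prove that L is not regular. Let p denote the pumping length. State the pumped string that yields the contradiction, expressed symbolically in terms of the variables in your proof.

0^{p+k} 1^p 0^p 1^p

Assume L is regular. Let p be the pumping length given by the pumping lemma.
Take w = 0^p 1^p 0^p 1^p = uu where u = 0^p1^p; then w ∈ L and |w| = 4p ≥ p.
The pumping lemma gives a decomposition w = xyz where |xy| ≤ p and |y| > 0.
Because |xy| ≤ p and w begins with p copies of 0, we have y = 0^k with 1 ≤ k ≤ p.
Pump with i = 2: xy^2z = 0^{p+k} 1^p 0^p 1^p, of length 4p+k. Suppose this equals vv. The string starts with 0 and ends with 1, so v does too; thus the boundary between the two copies of v is a 1→0 transition. There is exactly one such transition, at position 2p+k, so |v| = 2p+k and |vv| = 4p+2k ≠ 4p+k since k ≥ 1. So xy^2z ∉ L.
This contradicts the pumping lemma, so L is not regular.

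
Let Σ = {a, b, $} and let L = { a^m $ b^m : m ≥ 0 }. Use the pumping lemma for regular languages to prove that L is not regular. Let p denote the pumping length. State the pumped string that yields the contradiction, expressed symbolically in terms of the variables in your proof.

Toward a contradiction, assume L is regular with pumping length p.
Take w = a^p $ b^p ∈ L with |w| = 2p+1 ≥ p.
Write w = xyz as guaranteed by the lemma, with |xy| ≤ p and |y| > 0.
Since the first p symbols of w are all a's and |xy| ≤ p, y lies entirely in the leading a-block: y = a^k for some k with 1 ≤ k ≤ p.
Pump with i = 2: xy^2z = a^{p+k} $ b^p, which would require p+k = p. But k ≥ 1, so xy^2z ∉ L.
Contradiction. Therefore L is not regular.

a^{p+k} $ b^p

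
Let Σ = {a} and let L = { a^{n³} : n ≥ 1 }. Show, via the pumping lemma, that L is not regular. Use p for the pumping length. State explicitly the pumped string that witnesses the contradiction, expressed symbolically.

Assume L is regular. Let p be the pumping length given by the pumping lemma.
Take w = a^{p³} ∈ L with |w| = p³ ≥ p.
By the pumping lemma, w = xyz with |xy| ≤ p and |y| ≥ 1.
Then y = a^k for some k with 1 ≤ k ≤ p.
Pump with i = 2: xy^2z = a^{p³+k}. Since 1 ≤ k ≤ p, p³ < p³+k ≤ p³+p < p³+3p²+3p+1 = (p+1)³, so p³+k is not a perfect cube. So xy^2z ∉ L.
This is a contradiction; hence L is not regular.

a^{p³+k}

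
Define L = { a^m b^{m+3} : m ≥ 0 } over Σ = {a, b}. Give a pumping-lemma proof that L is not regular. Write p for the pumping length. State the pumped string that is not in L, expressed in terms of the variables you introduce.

a^{p+k} b^{p+3}

Toward a contradiction, assume L is regular with pumping length p.
Take w = a^p b^{p+3}. Then w ∈ L and |w| = 2p+3 ≥ p.
The pumping lemma gives a decomposition w = xyz where |xy| ≤ p and |y| ≥ 1.
Since the first p symbols of w are all a's and |xy| ≤ p, y lies entirely in the leading a-block: y = a^k for some k with 1 ≤ k ≤ p.
Pump with i = 2: xy^2z = a^{p+k} b^{p+3}. For this to lie in L we would need p+3 = (p+k)+3, which forces k = 0. But k ≥ 1, so xy^2z ∉ L.
This is a contradiction; hence L is not regular.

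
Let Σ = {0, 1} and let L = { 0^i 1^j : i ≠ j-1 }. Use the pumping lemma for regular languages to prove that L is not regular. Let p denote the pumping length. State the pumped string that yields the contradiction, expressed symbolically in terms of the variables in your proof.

0^{p+p!} 1^{p+p!+1}

Assume L is regular; let p be its pumping constant.
Choose w = 0^p 1^{p+p!+1}. Since p ≠ (p+p!+1)-1 = p+p!, w ∈ L; and |w| ≥ p.
The pumping lemma gives a decomposition w = xyz where |xy| ≤ p and y is nonempty.
The first p characters of w are 0's, so xy (and hence y) consists only of 0's. Write y = 0^k, 1 ≤ k ≤ p.
Since 1 ≤ k ≤ p, k divides p!; set t = 1 + p!/k. Then xy^t z has p + (p!/k)·k = p + p! copies of 0. Now the 0-count is p+p! and (1-count)-1 = (p+p!+1)-1 = p+p!, so i ≠ j-1 fails. So xy^t z = 0^{p+p!} 1^{p+p!+1} ∉ L.
This contradicts the pumping lemma, so L is not regular.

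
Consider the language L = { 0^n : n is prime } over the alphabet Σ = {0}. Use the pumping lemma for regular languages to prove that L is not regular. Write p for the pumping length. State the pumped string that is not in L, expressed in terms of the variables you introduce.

0^{q(1+k)}

Assume L is regular. Let p be the pumping length given by the pumping lemma.
Let q be a prime with q ≥ p+2 (infinitely many primes exist), and take w = 0^q ∈ L with |w| = q ≥ p.
Write w = xyz as guaranteed by the lemma, with |xy| ≤ p and y is nonempty.
Then y = 0^k for some k with 1 ≤ k ≤ p.
Since 1 ≤ k ≤ p, |xz| = q-k. Pump with i = q+1: |xy^{q+1}z| = (q-k)+(q+1)k = q+qk = q(1+k), which is composite (both factors ≥ 2). So xy^{q+1}z = 0^{q(1+k)} ∉ L.
Contradiction. Therefore L is not regular.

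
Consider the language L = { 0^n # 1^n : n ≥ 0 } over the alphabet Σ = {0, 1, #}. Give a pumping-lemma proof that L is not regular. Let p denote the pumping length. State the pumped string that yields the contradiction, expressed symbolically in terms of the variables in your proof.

Toward a contradiction, assume L is regular with pumping length p.
Take w = 0^p # 1^p ∈ L with |w| = 2p+1 ≥ p.
Write w = xyz as guaranteed by the lemma, with |xy| ≤ p and y is nonempty.
Because |xy| ≤ p and w begins with p copies of 0, we have y = 0^k with 1 ≤ k ≤ p.
Pump with i = 2: xy^2z = 0^{p+k} # 1^p, which would require p+k = p. But k ≥ 1, so xy^2z ∉ L.
Contradiction. Therefore L is not regular.

0^{p+k} # 1^p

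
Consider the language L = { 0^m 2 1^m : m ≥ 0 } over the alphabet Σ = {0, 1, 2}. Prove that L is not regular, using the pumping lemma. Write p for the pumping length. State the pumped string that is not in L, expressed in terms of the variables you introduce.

0^{p+k} 2 1^p

Toward a contradiction, assume L is regular with pumping length p.
Take w = 0^p 2 1^p ∈ L with |w| = 2p+1 ≥ p.
The pumping lemma gives a decomposition w = xyz where |xy| ≤ p and |y| ≥ 1.
Because |xy| ≤ p and w begins with p copies of 0, we have y = 0^k with 1 ≤ k ≤ p.
Pump with i = 2: xy^2z = 0^{p+k} 2 1^p, which would require p+k = p. But k ≥ 1, so xy^2z ∉ L.
This is a contradiction; hence L is not regular.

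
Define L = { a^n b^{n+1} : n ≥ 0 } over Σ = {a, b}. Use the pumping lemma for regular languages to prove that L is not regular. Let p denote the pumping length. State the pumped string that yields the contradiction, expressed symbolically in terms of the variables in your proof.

a^{p+k} b^{p+1}

Toward a contradiction, assume L is regular with pumping length p.
Choose w = a^p b^{p+1}, which is in L with |w| = 2p+1 ≥ p.
Write w = xyz as guaranteed by the lemma, with |xy| ≤ p and |y| ≥ 1.
Since the first p symbols of w are all a's and |xy| ≤ p, y lies entirely in the leading a-block: y = a^k for some k with 1 ≤ k ≤ p.
Pump with i = 2: xy^2z = a^{p+k} b^{p+1}. For this to lie in L we would need p+1 = (p+k)+1, which forces k = 0. But k ≥ 1, so xy^2z ∉ L.
Contradiction. Therefore L is not regular.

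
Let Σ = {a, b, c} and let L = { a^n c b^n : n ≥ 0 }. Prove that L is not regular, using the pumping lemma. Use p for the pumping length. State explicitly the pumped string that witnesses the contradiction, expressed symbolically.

a^{p+k} c b^p

Assume L is regular. Let p be the pumping length given by the pumping lemma.
Take w = a^p c b^p ∈ L with |w| = 2p+1 ≥ p.
By the pumping lemma, w = xyz with |xy| ≤ p and |y| ≥ 1.
Since the first p symbols of w are all a's and |xy| ≤ p, y lies entirely in the leading a-block: y = a^k for some k with 1 ≤ k ≤ p.
Pump with i = 2: xy^2z = a^{p+k} c b^p, which would require p+k = p. But k ≥ 1, so xy^2z ∉ L.
This contradicts the pumping lemma, so L is not regular.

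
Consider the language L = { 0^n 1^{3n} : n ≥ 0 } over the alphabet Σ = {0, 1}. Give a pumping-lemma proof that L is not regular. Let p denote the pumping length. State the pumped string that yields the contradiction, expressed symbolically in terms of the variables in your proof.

0^{p+k} 1^{3p}

Assume L is regular; let p be its pumping constant.
Take w = 0^p 1^{3p}. Then w ∈ L and |w| = 4p ≥ p.
The pumping lemma gives a decomposition w = xyz where |xy| ≤ p and |y| > 0.
The first p characters of w are 0's, so xy (and hence y) consists only of 0's. Write y = 0^k, 1 ≤ k ≤ p.
Pump with i = 2: xy^2z = 0^{p+k} 1^{3p}. For this to lie in L we would need 3p = 3(p+k), which forces k = 0. But k ≥ 1, so xy^2z ∉ L.
Contradiction. Therefore L is not regular.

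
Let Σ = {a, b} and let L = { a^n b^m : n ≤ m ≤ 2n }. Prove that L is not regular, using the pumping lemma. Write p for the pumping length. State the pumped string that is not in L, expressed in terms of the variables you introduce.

Suppose for contradiction that L is regular, and let p be the pumping length.
Take w = a^p b^p ∈ L (since p ≤ p ≤ 2p), with |w| = 2p ≥ p.
By the pumping lemma, w = xyz with |xy| ≤ p and |y| ≥ 1.
Because |xy| ≤ p and w begins with p copies of a, we have y = a^k with 1 ≤ k ≤ p.
Pump with i = 2: xy^2z = a^{p+k} b^p. Now n = p+k > p = m, so the condition n ≤ m fails. Thus xy^2z ∉ L.
This is a contradiction; hence L is not regular.

a^{p+k} b^p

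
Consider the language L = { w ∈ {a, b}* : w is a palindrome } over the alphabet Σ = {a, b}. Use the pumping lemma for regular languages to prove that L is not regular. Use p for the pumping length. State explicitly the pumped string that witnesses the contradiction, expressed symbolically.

Assume L is regular; let p be its pumping constant.
Take w = a^p b a^p, a palindrome of length 2p+1 ≥ p.
The pumping lemma gives a decomposition w = xyz where |xy| ≤ p and |y| > 0.
Since the first p symbols of w are all a's and |xy| ≤ p, y lies entirely in the leading a-block: y = a^k for some k with 1 ≤ k ≤ p.
Pump with i = 2: xy^2z = a^{p+k} b a^p. Its reverse is a^p b a^{p+k}, which differs from xy^2z since k ≥ 1. So xy^2z is not a palindrome and xy^2z ∉ L.
This is a contradiction; hence L is not regular.

a^{p+k} b a^p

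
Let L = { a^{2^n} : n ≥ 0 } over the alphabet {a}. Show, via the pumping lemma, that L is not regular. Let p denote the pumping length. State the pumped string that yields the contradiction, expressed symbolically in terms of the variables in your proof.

a^{2^p+k}

Suppose for contradiction that L is regular, and let p be the pumping length.
Take w = a^{2^p} ∈ L with |w| = 2^p ≥ p.
The pumping lemma gives a decomposition w = xyz where |xy| ≤ p and y is nonempty.
Then y = a^k for some k with 1 ≤ k ≤ p.
Pump with i = 2: xy^2z = a^{2^p+k}. Since 1 ≤ k ≤ p < 2^p, we have 2^p < 2^p+k < 2^{p+1}, so 2^p+k is not a power of 2. So xy^2z ∉ L.
This contradicts the pumping lemma, so L is not regular.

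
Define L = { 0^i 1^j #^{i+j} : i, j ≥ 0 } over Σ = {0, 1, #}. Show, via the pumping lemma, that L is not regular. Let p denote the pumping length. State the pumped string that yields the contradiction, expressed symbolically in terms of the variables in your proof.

Toward a contradiction, assume L is regular with pumping length p.
Take w = 0^p 1^p #^{2p} ∈ L (with i=j=p, i+j=2p), |w| = 4p ≥ p.
By the pumping lemma, w = xyz with |xy| ≤ p and |y| ≥ 1.
The first p characters of w are 0's, so xy (and hence y) consists only of 0's. Write y = 0^k, 1 ≤ k ≤ p.
Consider xy^2z = 0^{p+k} 1^p #^{2p}. Now the 0- and 1-counts sum to 2p+k, but the #-count is 2p ≠ 2p+k. So xy^2z ∉ L.
Contradiction. Therefore L is not regular.

0^{p+k} 1^p #^{2p}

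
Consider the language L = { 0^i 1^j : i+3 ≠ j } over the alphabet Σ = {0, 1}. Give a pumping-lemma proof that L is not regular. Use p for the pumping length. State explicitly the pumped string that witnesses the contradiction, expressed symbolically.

Assume L is regular; let p be its pumping constant.
Choose w = 0^p 1^{p+p!+3}. Since p ≠ (p+p!+3)-3 = p+p!, w ∈ L; and |w| ≥ p.
The pumping lemma gives a decomposition w = xyz where |xy| ≤ p and |y| ≥ 1.
The first p characters of w are 0's, so xy (and hence y) consists only of 0's. Write y = 0^k, 1 ≤ k ≤ p.
Since 1 ≤ k ≤ p, k divides p!; set t = 1 + p!/k. Then xy^t z has p + (p!/k)·k = p + p! copies of 0. Now the 0-count is p+p! and (1-count)-3 = (p+p!+3)-3 = p+p!, so i+3 ≠ j fails. So xy^t z = 0^{p+p!} 1^{p+p!+3} ∉ L.
This contradicts the pumping lemma, so L is not regular.

0^{p+p!} 1^{p+p!+3}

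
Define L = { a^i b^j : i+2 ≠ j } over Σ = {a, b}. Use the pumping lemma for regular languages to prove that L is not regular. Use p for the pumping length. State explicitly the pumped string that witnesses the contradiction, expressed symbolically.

Suppose for contradiction that L is regular, and let p be the pumping length.
Choose w = a^p b^{p+p!+2}. Since p ≠ (p+p!+2)-2 = p+p!, w ∈ L; and |w| ≥ p.
Write w = xyz as guaranteed by the lemma, with |xy| ≤ p and |y| ≥ 1.
Since the first p symbols of w are all a's and |xy| ≤ p, y lies entirely in the leading a-block: y = a^k for some k with 1 ≤ k ≤ p.
Since 1 ≤ k ≤ p, k divides p!; set t = 1 + p!/k. Then xy^t z has p + (p!/k)·k = p + p! copies of a. Now the a-count is p+p! and (b-count)-2 = (p+p!+2)-2 = p+p!, so i+2 ≠ j fails. So xy^t z = a^{p+p!} b^{p+p!+2} ∉ L.
Contradiction. Therefore L is not regular.

a^{p+p!} b^{p+p!+2}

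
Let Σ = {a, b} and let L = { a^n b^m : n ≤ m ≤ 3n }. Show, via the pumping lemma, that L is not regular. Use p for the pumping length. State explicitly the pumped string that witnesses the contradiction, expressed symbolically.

a^{p+k} b^p

Assume L is regular; let p be its pumping constant.
Take w = a^p b^p ∈ L (since p ≤ p ≤ 3p), with |w| = 2p ≥ p.
The pumping lemma gives a decomposition w = xyz where |xy| ≤ p and |y| ≥ 1.
Because |xy| ≤ p and w begins with p copies of a, we have y = a^k with 1 ≤ k ≤ p.
Pump with i = 2: xy^2z = a^{p+k} b^p. Now n = p+k > p = m, so the condition n ≤ m fails. Thus xy^2z ∉ L.
This contradicts the pumping lemma, so L is not regular.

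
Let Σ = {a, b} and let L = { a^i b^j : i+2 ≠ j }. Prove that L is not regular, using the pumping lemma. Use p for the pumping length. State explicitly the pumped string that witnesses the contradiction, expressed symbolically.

Toward a contradiction, assume L is regular with pumping length p.
Choose w = a^p b^{p+p!+2}. Since p ≠ (p+p!+2)-2 = p+p!, w ∈ L; and |w| ≥ p.
By the pumping lemma, w = xyz with |xy| ≤ p and |y| ≥ 1.
Since the first p symbols of w are all a's and |xy| ≤ p, y lies entirely in the leading a-block: y = a^k for some k with 1 ≤ k ≤ p.
Since 1 ≤ k ≤ p, k divides p!; set t = 1 + p!/k. Then xy^t z has p + (p!/k)·k = p + p! copies of a. Now the a-count is p+p! and (b-count)-2 = (p+p!+2)-2 = p+p!, so i+2 ≠ j fails. So xy^t z = a^{p+p!} b^{p+p!+2} ∉ L.
This contradicts the pumping lemma, so L is not regular.

a^{p+p!} b^{p+p!+2}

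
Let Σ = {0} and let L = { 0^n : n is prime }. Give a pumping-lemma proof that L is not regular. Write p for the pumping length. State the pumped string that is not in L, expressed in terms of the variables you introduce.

Assume L is regular. Let p be the pumping length given by the pumping lemma.
Let q be a prime with q ≥ p+2 (infinitely many primes exist), and take w = 0^q ∈ L with |w| = q ≥ p.
The pumping lemma gives a decomposition w = xyz where |xy| ≤ p and y is nonempty.
Then y = 0^k for some k with 1 ≤ k ≤ p.
Since 1 ≤ k ≤ p, |xz| = q-k. Pump with i = q+1: |xy^{q+1}z| = (q-k)+(q+1)k = q+qk = q(1+k), which is composite (both factors ≥ 2). So xy^{q+1}z = 0^{q(1+k)} ∉ L.
Contradiction. Therefore L is not regular.

0^{q(1+k)}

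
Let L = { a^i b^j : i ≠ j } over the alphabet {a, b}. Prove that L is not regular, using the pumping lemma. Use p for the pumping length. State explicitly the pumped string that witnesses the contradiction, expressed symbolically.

Assume L is regular. Let p be the pumping length given by the pumping lemma.
Choose w = a^p b^{p+p!}. Since p ≠ p+p!, w ∈ L; and |w| ≥ p.
Write w = xyz as guaranteed by the lemma, with |xy| ≤ p and |y| ≥ 1.
Since the first p symbols of w are all a's and |xy| ≤ p, y lies entirely in the leading a-block: y = a^k for some k with 1 ≤ k ≤ p.
Since 1 ≤ k ≤ p, k divides p!; set t = 1 + p!/k. Then xy^t z has p + (p!/k)·k = p + p! copies of a. Now the a-count equals the b-count, so i ≠ j fails. So xy^t z = a^{p+p!} b^{p+p!} ∉ L.
Contradiction. Therefore L is not regular.

a^{p+p!} b^{p+p!}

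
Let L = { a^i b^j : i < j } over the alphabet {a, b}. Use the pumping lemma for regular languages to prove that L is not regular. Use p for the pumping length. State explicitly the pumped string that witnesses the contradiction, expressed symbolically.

Assume L is regular; let p be its pumping constant.
Choose w = a^p b^{p+1} ∈ L, with |w| = 2p+1 ≥ p.
By the pumping lemma, w = xyz with |xy| ≤ p and |y| > 0.
The first p characters of w are a's, so xy (and hence y) consists only of a's. Write y = a^k, 1 ≤ k ≤ p.
Consider xy^2z = a^{p+k} b^{p+1}. Since k ≥ 1, the a-count p+k is at least p+1, so i < j fails; thus xy^2z ∉ L.
This is a contradiction; hence L is not regular.

a^{p+k} b^{p+1}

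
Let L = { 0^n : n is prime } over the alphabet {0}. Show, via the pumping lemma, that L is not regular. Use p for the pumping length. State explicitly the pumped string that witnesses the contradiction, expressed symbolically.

Suppose for contradiction that L is regular, and let p be the pumping length.
Let q be a prime with q ≥ p+2 (infinitely many primes exist), and take w = 0^q ∈ L with |w| = q ≥ p.
The pumping lemma gives a decomposition w = xyz where |xy| ≤ p and |y| > 0.
Then y = 0^k for some k with 1 ≤ k ≤ p.
Since 1 ≤ k ≤ p, |xz| = q-k. Pump with i = q+1: |xy^{q+1}z| = (q-k)+(q+1)k = q+qk = q(1+k), which is composite (both factors ≥ 2). So xy^{q+1}z = 0^{q(1+k)} ∉ L.
This is a contradiction; hence L is not regular.

0^{q(1+k)}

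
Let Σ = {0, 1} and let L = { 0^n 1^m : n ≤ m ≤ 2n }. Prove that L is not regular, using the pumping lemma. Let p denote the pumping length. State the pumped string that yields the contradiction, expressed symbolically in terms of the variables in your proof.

Assume L is regular; let p be its pumping constant.
Take w = 0^p 1^p ∈ L (since p ≤ p ≤ 2p), with |w| = 2p ≥ p.
Write w = xyz as guaranteed by the lemma, with |xy| ≤ p and |y| > 0.
Since the first p symbols of w are all 0's and |xy| ≤ p, y lies entirely in the leading 0-block: y = 0^k for some k with 1 ≤ k ≤ p.
Pump with i = 2: xy^2z = 0^{p+k} 1^p. Now n = p+k > p = m, so the condition n ≤ m fails. Thus xy^2z ∉ L.
This is a contradiction; hence L is not regular.

0^{p+k} 1^p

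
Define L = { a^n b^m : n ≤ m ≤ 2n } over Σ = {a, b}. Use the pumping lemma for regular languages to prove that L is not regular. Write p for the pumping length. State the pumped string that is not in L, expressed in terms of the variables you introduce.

a^{p+k} b^p

Assume L is regular; let p be its pumping constant.
Take w = a^p b^p ∈ L (since p ≤ p ≤ 2p), with |w| = 2p ≥ p.
Write w = xyz as guaranteed by the lemma, with |xy| ≤ p and y is nonempty.
Since the first p symbols of w are all a's and |xy| ≤ p, y lies entirely in the leading a-block: y = a^k for some k with 1 ≤ k ≤ p.
Pump with i = 2: xy^2z = a^{p+k} b^p. Now n = p+k > p = m, so the condition n ≤ m fails. Thus xy^2z ∉ L.
Contradiction. Therefore L is not regular.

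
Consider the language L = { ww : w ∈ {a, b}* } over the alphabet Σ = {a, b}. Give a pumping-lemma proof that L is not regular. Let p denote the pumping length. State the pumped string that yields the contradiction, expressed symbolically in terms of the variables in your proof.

Toward a contradiction, assume L is regular with pumping length p.
Take w = a^p b^p a^p b^p = uu where u = a^pb^p; then w ∈ L and |w| = 4p ≥ p.
Write w = xyz as guaranteed by the lemma, with |xy| ≤ p and |y| > 0.
The first p characters of w are a's, so xy (and hence y) consists only of a's. Write y = a^k, 1 ≤ k ≤ p.
Pump with i = 2: xy^2z = a^{p+k} b^p a^p b^p, of length 4p+k. Suppose this equals vv. The string starts with a and ends with b, so v does too; thus the boundary between the two copies of v is a b→a transition. There is exactly one such transition, at position 2p+k, so |v| = 2p+k and |vv| = 4p+2k ≠ 4p+k since k ≥ 1. So xy^2z ∉ L.
This is a contradiction; hence L is not regular.

a^{p+k} b^p a^p b^p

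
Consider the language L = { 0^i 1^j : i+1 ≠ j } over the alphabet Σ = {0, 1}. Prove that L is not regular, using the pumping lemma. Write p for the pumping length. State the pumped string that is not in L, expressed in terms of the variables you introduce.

Assume L is regular; let p be its pumping constant.
Choose w = 0^p 1^{p+p!+1}. Since p ≠ (p+p!+1)-1 = p+p!, w ∈ L; and |w| ≥ p.
By the pumping lemma, w = xyz with |xy| ≤ p and |y| > 0.
The first p characters of w are 0's, so xy (and hence y) consists only of 0's. Write y = 0^k, 1 ≤ k ≤ p.
Since 1 ≤ k ≤ p, k divides p!; set t = 1 + p!/k. Then xy^t z has p + (p!/k)·k = p + p! copies of 0. Now the 0-count is p+p! and (1-count)-1 = (p+p!+1)-1 = p+p!, so i+1 ≠ j fails. So xy^t z = 0^{p+p!} 1^{p+p!+1} ∉ L.
This contradicts the pumping lemma, so L is not regular.

0^{p+p!} 1^{p+p!+1}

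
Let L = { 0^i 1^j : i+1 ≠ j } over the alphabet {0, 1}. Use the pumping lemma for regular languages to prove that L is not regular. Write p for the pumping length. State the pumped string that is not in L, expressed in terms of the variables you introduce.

0^{p+p!} 1^{p+p!+1}

Assume L is regular. Let p be the pumping length given by the pumping lemma.
Choose w = 0^p 1^{p+p!+1}. Since p ≠ (p+p!+1)-1 = p+p!, w ∈ L; and |w| ≥ p.
By the pumping lemma, w = xyz with |xy| ≤ p and y is nonempty.
The first p characters of w are 0's, so xy (and hence y) consists only of 0's. Write y = 0^k, 1 ≤ k ≤ p.
Since 1 ≤ k ≤ p, k divides p!; set t = 1 + p!/k. Then xy^t z has p + (p!/k)·k = p + p! copies of 0. Now the 0-count is p+p! and (1-count)-1 = (p+p!+1)-1 = p+p!, so i+1 ≠ j fails. So xy^t z = 0^{p+p!} 1^{p+p!+1} ∉ L.
Contradiction. Therefore L is not regular.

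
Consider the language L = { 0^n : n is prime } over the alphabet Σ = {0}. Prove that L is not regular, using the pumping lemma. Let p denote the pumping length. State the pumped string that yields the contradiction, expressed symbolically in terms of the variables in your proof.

0^{q(1+k)}

Toward a contradiction, assume L is regular with pumping length p.
Let q be a prime with q ≥ p+2 (infinitely many primes exist), and take w = 0^q ∈ L with |w| = q ≥ p.
By the pumping lemma, w = xyz with |xy| ≤ p and y is nonempty.
Then y = 0^k for some k with 1 ≤ k ≤ p.
Since 1 ≤ k ≤ p, |xz| = q-k. Pump with i = q+1: |xy^{q+1}z| = (q-k)+(q+1)k = q+qk = q(1+k), which is composite (both factors ≥ 2). So xy^{q+1}z = 0^{q(1+k)} ∉ L.
This contradicts the pumping lemma, so L is not regular.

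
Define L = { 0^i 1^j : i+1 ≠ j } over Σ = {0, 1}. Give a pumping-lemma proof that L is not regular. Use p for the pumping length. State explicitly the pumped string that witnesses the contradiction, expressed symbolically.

Suppose for contradiction that L is regular, and let p be the pumping length.
Choose w = 0^p 1^{p+p!+1}. Since p ≠ (p+p!+1)-1 = p+p!, w ∈ L; and |w| ≥ p.
The pumping lemma gives a decomposition w = xyz where |xy| ≤ p and y is nonempty.
The first p characters of w are 0's, so xy (and hence y) consists only of 0's. Write y = 0^k, 1 ≤ k ≤ p.
Since 1 ≤ k ≤ p, k divides p!; set t = 1 + p!/k. Then xy^t z has p + (p!/k)·k = p + p! copies of 0. Now the 0-count is p+p! and (1-count)-1 = (p+p!+1)-1 = p+p!, so i+1 ≠ j fails. So xy^t z = 0^{p+p!} 1^{p+p!+1} ∉ L.
This contradicts the pumping lemma, so L is not regular.

0^{p+p!} 1^{p+p!+1}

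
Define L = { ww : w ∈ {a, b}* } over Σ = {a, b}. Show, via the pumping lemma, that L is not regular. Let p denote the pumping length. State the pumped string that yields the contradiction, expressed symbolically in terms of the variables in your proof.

a^{p+k} b^p a^p b^p

Toward a contradiction, assume L is regular with pumping length p.
Take w = a^p b^p a^p b^p = uu where u = a^pb^p; then w ∈ L and |w| = 4p ≥ p.
By the pumping lemma, w = xyz with |xy| ≤ p and y is nonempty.
Since the first p symbols of w are all a's and |xy| ≤ p, y lies entirely in the leading a-block: y = a^k for some k with 1 ≤ k ≤ p.
Pump with i = 2: xy^2z = a^{p+k} b^p a^p b^p, of length 4p+k. Suppose this equals vv. The string starts with a and ends with b, so v does too; thus the boundary between the two copies of v is a b→a transition. There is exactly one such transition, at position 2p+k, so |v| = 2p+k and |vv| = 4p+2k ≠ 4p+k since k ≥ 1. So xy^2z ∉ L.
This contradicts the pumping lemma, so L is not regular.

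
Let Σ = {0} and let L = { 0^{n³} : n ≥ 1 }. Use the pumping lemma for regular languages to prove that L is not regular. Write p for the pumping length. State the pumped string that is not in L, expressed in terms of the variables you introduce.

0^{p³+k}

Toward a contradiction, assume L is regular with pumping length p.
Take w = 0^{p³} ∈ L with |w| = p³ ≥ p.
The pumping lemma gives a decomposition w = xyz where |xy| ≤ p and y is nonempty.
Then y = 0^k for some k with 1 ≤ k ≤ p.
Pump with i = 2: xy^2z = 0^{p³+k}. Since 1 ≤ k ≤ p, p³ < p³+k ≤ p³+p < p³+3p²+3p+1 = (p+1)³, so p³+k is not a perfect cube. So xy^2z ∉ L.
Contradiction. Therefore L is not regular.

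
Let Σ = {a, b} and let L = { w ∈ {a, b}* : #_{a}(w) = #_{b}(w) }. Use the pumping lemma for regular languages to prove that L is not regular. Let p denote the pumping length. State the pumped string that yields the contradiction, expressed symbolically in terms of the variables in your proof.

a^{p+k} b^p

Assume L is regular; let p be its pumping constant.
Choose w = a^p b^p ∈ L with |w| = 2p ≥ p.
Write w = xyz as guaranteed by the lemma, with |xy| ≤ p and |y| > 0.
Since the first p symbols of w are all a's and |xy| ≤ p, y lies entirely in the leading a-block: y = a^k for some k with 1 ≤ k ≤ p.
Pump with i = 2: xy^2z = a^{p+k} b^p has p+k occurrences of a but only p of b. Since k ≥ 1 the counts differ, so xy^2z ∉ L.
This is a contradiction; hence L is not regular.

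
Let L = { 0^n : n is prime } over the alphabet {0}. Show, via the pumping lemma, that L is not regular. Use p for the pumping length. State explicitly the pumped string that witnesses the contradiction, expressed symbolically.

0^{q(1+k)}

Suppose for contradiction that L is regular, and let p be the pumping length.
Let q be a prime with q ≥ p+2 (infinitely many primes exist), and take w = 0^q ∈ L with |w| = q ≥ p.
The pumping lemma gives a decomposition w = xyz where |xy| ≤ p and |y| ≥ 1.
Then y = 0^k for some k with 1 ≤ k ≤ p.
Since 1 ≤ k ≤ p, |xz| = q-k. Pump with i = q+1: |xy^{q+1}z| = (q-k)+(q+1)k = q+qk = q(1+k), which is composite (both factors ≥ 2). So xy^{q+1}z = 0^{q(1+k)} ∉ L.
This is a contradiction; hence L is not regular.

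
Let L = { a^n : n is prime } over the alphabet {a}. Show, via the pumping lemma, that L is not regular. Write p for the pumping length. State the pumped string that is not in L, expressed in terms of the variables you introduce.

a^{q(1+k)}

Assume L is regular; let p be its pumping constant.
Let q be a prime with q ≥ p+2 (infinitely many primes exist), and take w = a^q ∈ L with |w| = q ≥ p.
Write w = xyz as guaranteed by the lemma, with |xy| ≤ p and |y| ≥ 1.
Then y = a^k for some k with 1 ≤ k ≤ p.
Since 1 ≤ k ≤ p, |xz| = q-k. Pump with i = q+1: |xy^{q+1}z| = (q-k)+(q+1)k = q+qk = q(1+k), which is composite (both factors ≥ 2). So xy^{q+1}z = a^{q(1+k)} ∉ L.
This contradicts the pumping lemma, so L is not regular.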